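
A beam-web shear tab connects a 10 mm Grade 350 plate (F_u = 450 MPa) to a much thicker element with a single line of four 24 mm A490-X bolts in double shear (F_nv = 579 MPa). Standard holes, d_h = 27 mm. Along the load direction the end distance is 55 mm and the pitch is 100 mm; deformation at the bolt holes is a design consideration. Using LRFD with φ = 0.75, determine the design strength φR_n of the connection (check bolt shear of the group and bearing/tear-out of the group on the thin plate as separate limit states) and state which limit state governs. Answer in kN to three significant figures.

751 kN (bearing governs)

Bolt shear: A_b = π·24²/4 = 452.4 mm²; R_n = 579 × 452.4 × 4 × 2 / 1000 = 2095 kN → 0.75 × 2095 = 1570 kN.
Bearing (1.2 l_c t F_u ≤ 2.4 d t F_u): upper limit = 2.4·24·10·450 / 1000 = 259.2 kN.
  Edge l_c = 55 − 27/2 = 41.5 → r_n = 224.1 kN; interior l_c = 100 − 27 = 73 → r_n = 259.2 kN.
  R_n,bearing = 1·224.1 + 3·259.2 = 1002 kN → 0.75 × 1002 = 751 kN.
Bearing governs: 751 kN.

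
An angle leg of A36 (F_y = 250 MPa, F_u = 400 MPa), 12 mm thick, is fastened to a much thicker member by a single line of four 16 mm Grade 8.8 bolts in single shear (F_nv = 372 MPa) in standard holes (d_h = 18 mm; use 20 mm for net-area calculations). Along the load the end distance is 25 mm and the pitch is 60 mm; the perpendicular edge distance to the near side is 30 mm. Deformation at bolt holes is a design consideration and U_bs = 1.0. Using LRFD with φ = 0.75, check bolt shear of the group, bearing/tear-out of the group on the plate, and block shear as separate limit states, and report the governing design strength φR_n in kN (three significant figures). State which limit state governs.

224 kN (bolt shear governs)

Bolt shear: A_b = π·16²/4 = 201.1 mm²; R_n = 372 × 201.1 × 4 × 1 / 1000 = 299.2 kN → 0.75 × 299.2 = 224 kN.
Bearing: edge l_c = 16, r_n = 92.16 kN; interior l_c = 42, r_n = 184.3 kN; R_n = 92.16 + 3·184.3 = 645.1 kN → 484 kN.
Block shear: A_gv = 2460, A_nv = 1620, A_nt = 240 mm²; R_n = min(0.6F_uA_nv, 0.6F_yA_gv) + U_bs·F_u·A_nt = 465 kN → 349 kN.
Bolt shear governs: 224 kN.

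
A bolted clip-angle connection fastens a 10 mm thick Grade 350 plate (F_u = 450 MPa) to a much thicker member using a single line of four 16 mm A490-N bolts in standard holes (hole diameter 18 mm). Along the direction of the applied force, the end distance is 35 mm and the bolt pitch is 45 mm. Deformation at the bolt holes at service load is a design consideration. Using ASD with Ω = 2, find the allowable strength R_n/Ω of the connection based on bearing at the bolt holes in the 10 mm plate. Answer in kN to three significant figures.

289 kN

Per bolt r_n = 1.2 l_c t F_u ≤ 2.4 d t F_u; upper limit = 2.4 × 16 × 10 × 450 / 1000 = 172.8 kN.
Edge bolt: l_c = 35 − 18/2 = 26 mm → 1.2 × 26 × 10 × 450 / 1000 = 140.4 → r_n = 140.4 kN.
Interior bolts: l_c = 45 − 18 = 27 mm → 1.2 × 27 × 10 × 450 / 1000 = 145.8 → r_n = 145.8 kN.
R_n = 1 × 140.4 + 3 × 145.8 = 577.8 kN.
Allowable strength R_n/Ω = 577.8 / 2 = 289 kN.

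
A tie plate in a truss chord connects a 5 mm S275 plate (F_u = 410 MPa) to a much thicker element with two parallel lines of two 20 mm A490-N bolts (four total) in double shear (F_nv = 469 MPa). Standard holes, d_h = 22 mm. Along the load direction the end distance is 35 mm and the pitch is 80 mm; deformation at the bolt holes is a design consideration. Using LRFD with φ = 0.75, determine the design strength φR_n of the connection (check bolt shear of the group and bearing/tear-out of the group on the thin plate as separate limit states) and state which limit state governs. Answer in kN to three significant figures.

Bolt shear: A_b = π·20²/4 = 314.2 mm²; R_n = 469 × 314.2 × 4 × 2 / 1000 = 1179 kN → 0.75 × 1179 = 884 kN.
Bearing (1.2 l_c t F_u ≤ 2.4 d t F_u): upper limit = 2.4·20·5·410 / 1000 = 98.4 kN.
  Edge l_c = 35 − 22/2 = 24 → r_n = 59.04 kN; interior l_c = 80 − 22 = 58 → r_n = 98.4 kN.
  R_n,bearing = 2·59.04 + 2·98.4 = 314.9 kN → 0.75 × 314.9 = 236 kN.
Bearing governs: 236 kN.

236 kN (bearing governs)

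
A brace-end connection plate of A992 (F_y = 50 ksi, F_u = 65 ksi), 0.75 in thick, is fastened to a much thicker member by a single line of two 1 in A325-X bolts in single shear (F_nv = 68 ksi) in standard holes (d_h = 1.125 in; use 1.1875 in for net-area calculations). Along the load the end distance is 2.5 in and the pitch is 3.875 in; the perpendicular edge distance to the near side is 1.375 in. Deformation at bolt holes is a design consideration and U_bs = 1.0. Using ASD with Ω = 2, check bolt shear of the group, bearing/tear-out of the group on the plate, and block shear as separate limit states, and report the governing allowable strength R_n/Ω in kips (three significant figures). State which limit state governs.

53.4 kips (bolt shear governs)

Bolt shear: A_b = π·1²/4 = 0.7854 in²; R_n = 68 × 0.7854 × 2 × 1 = 106.8 kips → 106.8 / 2 = 53.4 kips.
Bearing: edge l_c = 1.938, r_n = 113.3 kips; interior l_c = 2.75, r_n = 117 kips; R_n = 113.3 + 1·117 = 230.3 kips → 115 kips.
Block shear: A_gv = 4.781, A_nv = 3.445, A_nt = 0.5859 in²; R_n = min(0.6F_uA_nv, 0.6F_yA_gv) + U_bs·F_u·A_nt = 172.5 kips → 86.2 kips.
Bolt shear governs: 53.4 kips.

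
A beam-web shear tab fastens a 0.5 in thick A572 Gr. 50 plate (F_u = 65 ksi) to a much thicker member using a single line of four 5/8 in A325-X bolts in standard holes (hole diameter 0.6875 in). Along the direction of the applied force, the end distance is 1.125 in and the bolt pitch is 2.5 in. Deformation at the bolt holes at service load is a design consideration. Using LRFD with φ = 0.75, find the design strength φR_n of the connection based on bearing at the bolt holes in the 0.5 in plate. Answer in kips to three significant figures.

133 kips

Per bolt r_n = 1.2 l_c t F_u ≤ 2.4 d t F_u; upper limit = 2.4 × 0.625 × 0.5 × 65 = 48.75 kips.
Edge bolt: l_c = 1.125 − 0.6875/2 = 0.7812 in → 1.2 × 0.7812 × 0.5 × 65 = 30.47 → r_n = 30.47 kips.
Interior bolts: l_c = 2.5 − 0.6875 = 1.812 in → 1.2 × 1.812 × 0.5 × 65 = 70.69 → r_n = 48.75 kips.
R_n = 1 × 30.47 + 3 × 48.75 = 176.7 kips.
Design strength φR_n = 0.75 × 176.7 = 133 kips.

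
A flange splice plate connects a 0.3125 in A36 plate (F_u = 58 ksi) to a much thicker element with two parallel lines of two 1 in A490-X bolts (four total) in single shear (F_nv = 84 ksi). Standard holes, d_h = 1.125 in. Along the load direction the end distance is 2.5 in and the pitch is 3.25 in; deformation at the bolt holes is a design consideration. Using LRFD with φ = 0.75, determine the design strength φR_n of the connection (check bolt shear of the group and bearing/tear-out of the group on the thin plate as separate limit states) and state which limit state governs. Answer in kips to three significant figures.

128 kips (bearing governs)

Bolt shear: A_b = π·1²/4 = 0.7854 in²; R_n = 84 × 0.7854 × 4 × 1 = 263.9 kips → 0.75 × 263.9 = 198 kips.
Bearing (1.2 l_c t F_u ≤ 2.4 d t F_u): upper limit = 2.4·1·0.3125·58 = 43.5 kips.
  Edge l_c = 2.5 − 1.125/2 = 1.938 → r_n = 42.14 kips; interior l_c = 3.25 − 1.125 = 2.125 → r_n = 43.5 kips.
  R_n,bearing = 2·42.14 + 2·43.5 = 171.3 kips → 0.75 × 171.3 = 128 kips.
Bearing governs: 128 kips.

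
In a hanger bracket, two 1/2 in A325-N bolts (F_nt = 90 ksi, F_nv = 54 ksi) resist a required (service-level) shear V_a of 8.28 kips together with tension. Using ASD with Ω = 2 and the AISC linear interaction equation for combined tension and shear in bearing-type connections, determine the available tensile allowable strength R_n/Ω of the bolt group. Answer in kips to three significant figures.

9.17 kips

A_b = π·0.5²/4 = 0.1963 in²; f_rv = 8.28 / (2 × 0.1963) = 21.08 ksi.
F'_nt = 1.3 F_nt − (Ω F_nt / F_nv) f_rv = 1.3·90 − (2·90/54)·21.08 = 46.72 ksi, capped at F_nt → F'_nt = 46.72 ksi.
R_n = F'_nt · A_b · n = 46.72 × 0.1963 × 2 = 18.35 kips.
Allowable strength R_n/Ω = 18.35 / 2 = 9.17 kips.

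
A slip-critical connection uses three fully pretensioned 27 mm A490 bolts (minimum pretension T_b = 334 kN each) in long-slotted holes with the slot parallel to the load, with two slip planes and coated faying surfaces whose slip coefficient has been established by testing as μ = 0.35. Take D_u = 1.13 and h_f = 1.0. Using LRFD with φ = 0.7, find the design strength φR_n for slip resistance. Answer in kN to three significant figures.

R_n = μ · D_u · h_f · T_b · n_s · n_b = 0.35 × 1.13 × 1.0 × 334 × 2 × 3 = 792.6 kN.
Design strength φR_n = 0.7 × 792.6 = 555 kN.

555 kN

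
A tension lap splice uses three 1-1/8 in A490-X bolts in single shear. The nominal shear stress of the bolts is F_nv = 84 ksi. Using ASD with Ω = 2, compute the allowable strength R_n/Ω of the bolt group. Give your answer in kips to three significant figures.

A_b = π × 1.125² / 4 = 0.994 in².
R_n = F_nv · A_b · n · n_s = 84 × 0.994 × 3 × 1 = 250.5 kips.
Allowable strength R_n/Ω = 250.5 / 2 = 125 kips.

125 kips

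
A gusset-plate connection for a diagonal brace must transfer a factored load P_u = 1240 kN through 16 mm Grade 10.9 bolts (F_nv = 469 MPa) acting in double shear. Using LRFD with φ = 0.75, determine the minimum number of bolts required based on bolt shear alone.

A_b = π·16²/4 = 201.1 mm².
Per-bolt design strength φR_n = 0.75 × 469 × 201.1 × 2 / 1000 = 141.4 kN.
n ≥ 1240 / 141.4 = 8.767 → use 9 bolts.

9 bolts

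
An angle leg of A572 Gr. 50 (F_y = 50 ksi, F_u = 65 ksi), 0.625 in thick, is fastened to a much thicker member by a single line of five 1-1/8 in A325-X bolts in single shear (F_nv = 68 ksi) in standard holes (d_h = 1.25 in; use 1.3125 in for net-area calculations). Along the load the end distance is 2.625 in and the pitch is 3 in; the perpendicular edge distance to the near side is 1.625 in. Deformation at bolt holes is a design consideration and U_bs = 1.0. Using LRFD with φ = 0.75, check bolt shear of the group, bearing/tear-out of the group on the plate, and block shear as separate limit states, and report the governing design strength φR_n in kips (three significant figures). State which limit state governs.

189 kips (block shear governs)

Bolt shear: A_b = π·1.125²/4 = 0.994 in²; R_n = 68 × 0.994 × 5 × 1 = 338 kips → 0.75 × 338 = 253 kips.
Bearing: edge l_c = 2, r_n = 97.5 kips; interior l_c = 1.75, r_n = 85.31 kips; R_n = 97.5 + 4·85.31 = 438.8 kips → 329 kips.
Block shear: A_gv = 9.141, A_nv = 5.449, A_nt = 0.6055 in²; R_n = min(0.6F_uA_nv, 0.6F_yA_gv) + U_bs·F_u·A_nt = 251.9 kips → 189 kips.
Block shear governs: 189 kips.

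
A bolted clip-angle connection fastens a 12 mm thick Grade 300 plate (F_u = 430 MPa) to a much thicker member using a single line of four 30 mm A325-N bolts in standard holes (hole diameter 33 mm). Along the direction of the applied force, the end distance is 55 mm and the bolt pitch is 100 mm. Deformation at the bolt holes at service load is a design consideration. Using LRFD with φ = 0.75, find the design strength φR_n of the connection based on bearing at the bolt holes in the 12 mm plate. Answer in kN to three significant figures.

Per bolt r_n = 1.2 l_c t F_u ≤ 2.4 d t F_u; upper limit = 2.4 × 30 × 12 × 430 / 1000 = 371.5 kN.
Edge bolt: l_c = 55 − 33/2 = 38.5 mm → 1.2 × 38.5 × 12 × 430 / 1000 = 238.4 → r_n = 238.4 kN.
Interior bolts: l_c = 100 − 33 = 67 mm → 1.2 × 67 × 12 × 430 / 1000 = 414.9 → r_n = 371.5 kN.
R_n = 1 × 238.4 + 3 × 371.5 = 1353 kN.
Design strength φR_n = 0.75 × 1353 = 1010 kN.

1010 kN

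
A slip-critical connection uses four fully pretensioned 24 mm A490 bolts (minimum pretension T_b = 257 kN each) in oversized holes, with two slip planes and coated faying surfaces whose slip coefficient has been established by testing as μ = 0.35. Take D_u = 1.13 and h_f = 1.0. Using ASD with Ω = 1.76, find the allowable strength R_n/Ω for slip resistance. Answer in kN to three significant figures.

462 kN

R_n = μ · D_u · h_f · T_b · n_s · n_b = 0.35 × 1.13 × 1.0 × 257 × 2 × 4 = 813.1 kN.
Allowable strength R_n/Ω = 813.1 / 1.76 = 462 kN.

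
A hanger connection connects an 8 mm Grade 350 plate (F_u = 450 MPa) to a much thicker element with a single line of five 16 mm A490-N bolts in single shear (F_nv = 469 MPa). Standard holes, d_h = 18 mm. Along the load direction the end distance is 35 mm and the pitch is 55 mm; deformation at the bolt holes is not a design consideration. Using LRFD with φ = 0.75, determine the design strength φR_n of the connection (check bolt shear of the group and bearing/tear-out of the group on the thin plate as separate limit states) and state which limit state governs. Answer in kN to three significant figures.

354 kN (bolt shear governs)

Bolt shear: A_b = π·16²/4 = 201.1 mm²; R_n = 469 × 201.1 × 5 × 1 / 1000 = 471.5 kN → 0.75 × 471.5 = 354 kN.
Bearing (1.5 l_c t F_u ≤ 3.0 d t F_u): upper limit = 3.0·16·8·450 / 1000 = 172.8 kN.
  Edge l_c = 35 − 18/2 = 26 → r_n = 140.4 kN; interior l_c = 55 − 18 = 37 → r_n = 172.8 kN.
  R_n,bearing = 1·140.4 + 4·172.8 = 831.6 kN → 0.75 × 831.6 = 624 kN.
Bolt shear governs: 354 kN.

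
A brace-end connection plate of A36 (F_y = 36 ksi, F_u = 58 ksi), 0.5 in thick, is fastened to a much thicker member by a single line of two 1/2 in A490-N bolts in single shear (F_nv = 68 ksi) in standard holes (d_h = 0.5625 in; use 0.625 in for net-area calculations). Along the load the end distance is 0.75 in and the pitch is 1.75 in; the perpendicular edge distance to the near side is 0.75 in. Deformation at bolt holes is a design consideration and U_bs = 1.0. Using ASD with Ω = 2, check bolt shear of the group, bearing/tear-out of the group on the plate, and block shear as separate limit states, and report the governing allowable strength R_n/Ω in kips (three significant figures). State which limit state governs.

Bolt shear: A_b = π·0.5²/4 = 0.1963 in²; R_n = 68 × 0.1963 × 2 × 1 = 26.7 kips → 26.7 / 2 = 13.4 kips.
Bearing: edge l_c = 0.4688, r_n = 16.31 kips; interior l_c = 1.188, r_n = 34.8 kips; R_n = 16.31 + 1·34.8 = 51.11 kips → 25.6 kips.
Block shear: A_gv = 1.25, A_nv = 0.7812, A_nt = 0.2188 in²; R_n = min(0.6F_uA_nv, 0.6F_yA_gv) + U_bs·F_u·A_nt = 39.69 kips → 19.8 kips.
Bolt shear governs: 13.4 kips.

13.4 kips (bolt shear governs)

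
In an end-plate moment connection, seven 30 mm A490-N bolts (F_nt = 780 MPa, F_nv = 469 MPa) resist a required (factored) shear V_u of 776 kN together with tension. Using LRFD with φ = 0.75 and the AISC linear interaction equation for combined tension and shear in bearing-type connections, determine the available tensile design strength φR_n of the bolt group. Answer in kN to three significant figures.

A_b = π·30²/4 = 706.9 mm²; f_rv = 776 × 1000 / (7 × 706.9) = 156.8 MPa.
F'_nt = 1.3 F_nt − (F_nt / φF_nv) f_rv = 1.3·780 − (780/(0.75·469))·156.8 = 666.2 MPa, capped at F_nt → F'_nt = 666.2 MPa.
R_n = F'_nt · A_b · n = 666.2 × 706.9 × 7 / 1000 = 3297 kN.
Design strength φR_n = 0.75 × 3297 = 2470 kN.

2470 kN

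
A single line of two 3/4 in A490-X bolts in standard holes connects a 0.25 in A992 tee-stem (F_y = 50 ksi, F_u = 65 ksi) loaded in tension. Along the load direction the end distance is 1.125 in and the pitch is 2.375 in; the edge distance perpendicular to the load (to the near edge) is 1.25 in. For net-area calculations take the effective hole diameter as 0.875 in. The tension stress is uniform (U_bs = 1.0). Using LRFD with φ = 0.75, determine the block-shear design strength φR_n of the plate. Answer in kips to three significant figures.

Shear plane L_v = 1.125 + 1·2.375 = 3.5 in; A_gv = 3.5 × 0.25 = 0.875 in².
A_nv = (3.5 − 1.5·0.875) × 0.25 = 0.5469 in².
A_nt = (1.25 − 0.5·0.875) × 0.25 = 0.2031 in².
0.6 F_u A_nv = 21.33 kips; 0.6 F_y A_gv = 26.25 kips → shear rupture governs the shear term.
R_n = 21.33 + 1.0 × 65 × 0.2031 = 34.53 kips.
Design strength φR_n = 0.75 × 34.53 = 25.9 kips.

25.9 kips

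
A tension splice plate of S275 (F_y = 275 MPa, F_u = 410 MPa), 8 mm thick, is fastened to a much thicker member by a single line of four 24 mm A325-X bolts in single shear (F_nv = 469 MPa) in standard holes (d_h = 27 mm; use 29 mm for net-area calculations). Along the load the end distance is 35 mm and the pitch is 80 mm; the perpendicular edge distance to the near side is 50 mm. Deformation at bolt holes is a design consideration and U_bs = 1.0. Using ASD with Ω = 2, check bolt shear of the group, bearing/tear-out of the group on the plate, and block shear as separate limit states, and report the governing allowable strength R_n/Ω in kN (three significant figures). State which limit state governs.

229 kN (block shear governs)

Bolt shear: A_b = π·24²/4 = 452.4 mm²; R_n = 469 × 452.4 × 4 × 1 / 1000 = 848.7 kN → 848.7 / 2 = 424 kN.
Bearing: edge l_c = 21.5, r_n = 84.62 kN; interior l_c = 53, r_n = 188.9 kN; R_n = 84.62 + 3·188.9 = 651.4 kN → 326 kN.
Block shear: A_gv = 2200, A_nv = 1388, A_nt = 284 mm²; R_n = min(0.6F_uA_nv, 0.6F_yA_gv) + U_bs·F_u·A_nt = 457.9 kN → 229 kN.
Block shear governs: 229 kN.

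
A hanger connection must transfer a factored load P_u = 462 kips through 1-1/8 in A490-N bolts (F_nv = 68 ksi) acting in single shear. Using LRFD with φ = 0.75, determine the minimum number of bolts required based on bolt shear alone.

A_b = π·1.125²/4 = 0.994 in².
Per-bolt design strength φR_n = 0.75 × 68 × 0.994 × 1 = 50.69 kips.
n ≥ 462 / 50.69 = 9.113 → use 10 bolts.

10 bolts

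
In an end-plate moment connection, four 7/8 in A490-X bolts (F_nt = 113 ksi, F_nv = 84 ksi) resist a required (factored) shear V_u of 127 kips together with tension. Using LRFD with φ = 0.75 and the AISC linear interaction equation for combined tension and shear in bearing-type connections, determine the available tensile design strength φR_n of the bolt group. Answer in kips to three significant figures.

A_b = π·0.875²/4 = 0.6013 in²; f_rv = 127 / (4 × 0.6013) = 52.8 ksi.
F'_nt = 1.3 F_nt − (F_nt / φF_nv) f_rv = 1.3·113 − (113/(0.75·84))·52.8 = 52.19 ksi, capped at F_nt → F'_nt = 52.19 ksi.
R_n = F'_nt · A_b · n = 52.19 × 0.6013 × 4 = 125.5 kips.
Design strength φR_n = 0.75 × 125.5 = 94.2 kips.

94.2 kips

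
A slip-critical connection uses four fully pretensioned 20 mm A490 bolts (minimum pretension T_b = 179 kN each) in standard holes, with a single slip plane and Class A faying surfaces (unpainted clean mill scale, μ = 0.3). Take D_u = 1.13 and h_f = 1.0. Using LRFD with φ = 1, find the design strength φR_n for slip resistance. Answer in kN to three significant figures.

R_n = μ · D_u · h_f · T_b · n_s · n_b = 0.3 × 1.13 × 1.0 × 179 × 1 × 4 = 242.7 kN.
Design strength φR_n = 1 × 242.7 = 243 kN.

243 kN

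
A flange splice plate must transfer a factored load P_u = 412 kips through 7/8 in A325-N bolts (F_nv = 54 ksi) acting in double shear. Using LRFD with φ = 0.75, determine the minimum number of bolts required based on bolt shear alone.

A_b = π·0.875²/4 = 0.6013 in².
Per-bolt design strength φR_n = 0.75 × 54 × 0.6013 × 2 = 48.71 kips.
n ≥ 412 / 48.71 = 8.459 → use 9 bolts.

9 bolts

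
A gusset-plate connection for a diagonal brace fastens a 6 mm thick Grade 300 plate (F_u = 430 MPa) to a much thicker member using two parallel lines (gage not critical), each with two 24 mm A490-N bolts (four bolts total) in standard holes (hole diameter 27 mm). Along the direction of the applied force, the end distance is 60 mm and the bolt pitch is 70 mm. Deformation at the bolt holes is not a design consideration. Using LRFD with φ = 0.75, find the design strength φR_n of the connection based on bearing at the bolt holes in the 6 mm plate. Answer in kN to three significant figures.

Per bolt r_n = 1.5 l_c t F_u ≤ 3.0 d t F_u; upper limit = 3.0 × 24 × 6 × 430 / 1000 = 185.8 kN.
Edge bolt: l_c = 60 − 27/2 = 46.5 mm → 1.5 × 46.5 × 6 × 430 / 1000 = 180 → r_n = 180 kN.
Interior bolts: l_c = 70 − 27 = 43 mm → 1.5 × 43 × 6 × 430 / 1000 = 166.4 → r_n = 166.4 kN.
R_n = 2 × 180 + 2 × 166.4 = 692.7 kN.
Design strength φR_n = 0.75 × 692.7 = 520 kN.

520 kN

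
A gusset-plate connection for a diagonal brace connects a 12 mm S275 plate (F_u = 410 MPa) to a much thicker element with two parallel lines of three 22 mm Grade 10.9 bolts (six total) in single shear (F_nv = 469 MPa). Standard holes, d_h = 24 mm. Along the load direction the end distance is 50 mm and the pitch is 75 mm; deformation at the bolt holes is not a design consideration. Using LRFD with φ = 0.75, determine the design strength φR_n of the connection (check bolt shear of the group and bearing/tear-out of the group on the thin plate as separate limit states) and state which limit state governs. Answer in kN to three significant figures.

Bolt shear: A_b = π·22²/4 = 380.1 mm²; R_n = 469 × 380.1 × 6 × 1 / 1000 = 1070 kN → 0.75 × 1070 = 802 kN.
Bearing (1.5 l_c t F_u ≤ 3.0 d t F_u): upper limit = 3.0·22·12·410 / 1000 = 324.7 kN.
  Edge l_c = 50 − 24/2 = 38 → r_n = 280.4 kN; interior l_c = 75 − 24 = 51 → r_n = 324.7 kN.
  R_n,bearing = 2·280.4 + 4·324.7 = 1860 kN → 0.75 × 1860 = 1390 kN.
Bolt shear governs: 802 kN.

802 kN (bolt shear governs)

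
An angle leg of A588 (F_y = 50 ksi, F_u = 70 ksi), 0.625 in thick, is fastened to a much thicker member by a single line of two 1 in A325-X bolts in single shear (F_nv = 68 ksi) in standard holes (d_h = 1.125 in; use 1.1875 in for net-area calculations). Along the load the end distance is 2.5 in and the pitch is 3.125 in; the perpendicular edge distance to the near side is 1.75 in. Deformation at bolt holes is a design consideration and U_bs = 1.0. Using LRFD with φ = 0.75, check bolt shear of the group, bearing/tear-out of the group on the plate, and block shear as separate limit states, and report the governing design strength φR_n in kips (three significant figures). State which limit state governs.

Bolt shear: A_b = π·1²/4 = 0.7854 in²; R_n = 68 × 0.7854 × 2 × 1 = 106.8 kips → 0.75 × 106.8 = 80.1 kips.
Bearing: edge l_c = 1.938, r_n = 101.7 kips; interior l_c = 2, r_n = 105 kips; R_n = 101.7 + 1·105 = 206.7 kips → 155 kips.
Block shear: A_gv = 3.516, A_nv = 2.402, A_nt = 0.7227 in²; R_n = min(0.6F_uA_nv, 0.6F_yA_gv) + U_bs·F_u·A_nt = 151.5 kips → 114 kips.
Bolt shear governs: 80.1 kips.

80.1 kips (bolt shear governs)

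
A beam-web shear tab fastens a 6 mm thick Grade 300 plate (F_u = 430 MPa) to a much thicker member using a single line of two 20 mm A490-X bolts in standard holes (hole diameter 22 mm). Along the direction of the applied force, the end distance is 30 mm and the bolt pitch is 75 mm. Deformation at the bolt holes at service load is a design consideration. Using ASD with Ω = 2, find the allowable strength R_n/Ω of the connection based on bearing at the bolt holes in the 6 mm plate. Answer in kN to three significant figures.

Per bolt r_n = 1.2 l_c t F_u ≤ 2.4 d t F_u; upper limit = 2.4 × 20 × 6 × 430 / 1000 = 123.8 kN.
Edge bolt: l_c = 30 − 22/2 = 19 mm → 1.2 × 19 × 6 × 430 / 1000 = 58.82 → r_n = 58.82 kN.
Interior bolts: l_c = 75 − 22 = 53 mm → 1.2 × 53 × 6 × 430 / 1000 = 164.1 → r_n = 123.8 kN.
R_n = 1 × 58.82 + 1 × 123.8 = 182.7 kN.
Allowable strength R_n/Ω = 182.7 / 2 = 91.3 kN.

91.3 kN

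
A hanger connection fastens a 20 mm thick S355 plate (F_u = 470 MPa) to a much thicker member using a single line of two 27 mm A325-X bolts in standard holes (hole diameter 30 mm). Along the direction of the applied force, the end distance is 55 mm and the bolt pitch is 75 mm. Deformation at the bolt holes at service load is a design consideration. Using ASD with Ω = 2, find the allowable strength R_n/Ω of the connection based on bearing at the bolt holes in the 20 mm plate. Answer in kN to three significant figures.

479 kN

Per bolt r_n = 1.2 l_c t F_u ≤ 2.4 d t F_u; upper limit = 2.4 × 27 × 20 × 470 / 1000 = 609.1 kN.
Edge bolt: l_c = 55 − 30/2 = 40 mm → 1.2 × 40 × 20 × 470 / 1000 = 451.2 → r_n = 451.2 kN.
Interior bolts: l_c = 75 − 30 = 45 mm → 1.2 × 45 × 20 × 470 / 1000 = 507.6 → r_n = 507.6 kN.
R_n = 1 × 451.2 + 1 × 507.6 = 958.8 kN.
Allowable strength R_n/Ω = 958.8 / 2 = 479 kN.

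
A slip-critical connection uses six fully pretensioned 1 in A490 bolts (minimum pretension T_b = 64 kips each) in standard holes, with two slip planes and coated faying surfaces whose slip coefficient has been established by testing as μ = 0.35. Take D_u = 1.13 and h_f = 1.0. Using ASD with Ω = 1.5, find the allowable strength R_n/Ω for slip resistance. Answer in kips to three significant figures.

R_n = μ · D_u · h_f · T_b · n_s · n_b = 0.35 × 1.13 × 1.0 × 64 × 2 × 6 = 303.7 kips.
Allowable strength R_n/Ω = 303.7 / 1.5 = 202 kips.

202 kips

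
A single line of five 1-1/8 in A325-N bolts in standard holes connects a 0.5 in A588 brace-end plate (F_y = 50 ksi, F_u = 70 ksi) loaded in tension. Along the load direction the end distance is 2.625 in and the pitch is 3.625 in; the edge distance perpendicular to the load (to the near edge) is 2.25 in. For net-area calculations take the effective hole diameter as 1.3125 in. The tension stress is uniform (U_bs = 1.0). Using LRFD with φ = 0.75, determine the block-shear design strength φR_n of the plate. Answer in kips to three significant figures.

Shear plane L_v = 2.625 + 4·3.625 = 17.12 in; A_gv = 17.12 × 0.5 = 8.562 in².
A_nv = (17.12 − 4.5·1.3125) × 0.5 = 5.609 in².
A_nt = (2.25 − 0.5·1.3125) × 0.5 = 0.7969 in².
0.6 F_u A_nv = 235.6 kips; 0.6 F_y A_gv = 256.9 kips → shear rupture governs the shear term.
R_n = 235.6 + 1.0 × 70 × 0.7969 = 291.4 kips.
Design strength φR_n = 0.75 × 291.4 = 219 kips.

219 kips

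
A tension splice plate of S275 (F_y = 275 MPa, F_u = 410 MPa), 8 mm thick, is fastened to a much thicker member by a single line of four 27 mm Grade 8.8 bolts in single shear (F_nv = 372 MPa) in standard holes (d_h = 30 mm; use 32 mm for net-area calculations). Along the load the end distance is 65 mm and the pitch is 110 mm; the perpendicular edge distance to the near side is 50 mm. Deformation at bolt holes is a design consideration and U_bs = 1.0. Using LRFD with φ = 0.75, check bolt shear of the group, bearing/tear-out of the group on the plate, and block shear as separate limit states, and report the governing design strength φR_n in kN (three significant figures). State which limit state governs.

Bolt shear: A_b = π·27²/4 = 572.6 mm²; R_n = 372 × 572.6 × 4 × 1 / 1000 = 852 kN → 0.75 × 852 = 639 kN.
Bearing: edge l_c = 50, r_n = 196.8 kN; interior l_c = 80, r_n = 212.5 kN; R_n = 196.8 + 3·212.5 = 834.4 kN → 626 kN.
Block shear: A_gv = 3160, A_nv = 2264, A_nt = 272 mm²; R_n = min(0.6F_uA_nv, 0.6F_yA_gv) + U_bs·F_u·A_nt = 632.9 kN → 475 kN.
Block shear governs: 475 kN.

475 kN (block shear governs)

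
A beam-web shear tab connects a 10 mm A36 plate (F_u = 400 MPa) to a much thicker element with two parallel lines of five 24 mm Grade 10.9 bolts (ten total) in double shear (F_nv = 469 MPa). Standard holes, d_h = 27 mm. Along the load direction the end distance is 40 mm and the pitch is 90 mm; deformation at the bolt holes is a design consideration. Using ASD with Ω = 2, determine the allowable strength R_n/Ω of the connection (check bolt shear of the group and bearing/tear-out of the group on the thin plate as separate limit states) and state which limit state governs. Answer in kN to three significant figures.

Bolt shear: A_b = π·24²/4 = 452.4 mm²; R_n = 469 × 452.4 × 10 × 2 / 1000 = 4243 kN → 4243 / 2 = 2120 kN.
Bearing (1.2 l_c t F_u ≤ 2.4 d t F_u): upper limit = 2.4·24·10·400 / 1000 = 230.4 kN.
  Edge l_c = 40 − 27/2 = 26.5 → r_n = 127.2 kN; interior l_c = 90 − 27 = 63 → r_n = 230.4 kN.
  R_n,bearing = 2·127.2 + 8·230.4 = 2098 kN → 2098 / 2 = 1050 kN.
Bearing governs: 1050 kN.

1050 kN (bearing governs)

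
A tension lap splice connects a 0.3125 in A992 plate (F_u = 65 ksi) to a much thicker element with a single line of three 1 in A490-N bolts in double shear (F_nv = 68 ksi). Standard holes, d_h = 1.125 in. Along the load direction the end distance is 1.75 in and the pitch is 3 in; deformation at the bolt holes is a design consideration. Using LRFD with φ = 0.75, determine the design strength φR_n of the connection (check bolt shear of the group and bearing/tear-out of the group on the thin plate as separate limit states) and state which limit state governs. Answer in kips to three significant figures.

90.3 kips (bearing governs)

Bolt shear: A_b = π·1²/4 = 0.7854 in²; R_n = 68 × 0.7854 × 3 × 2 = 320.4 kips → 0.75 × 320.4 = 240 kips.
Bearing (1.2 l_c t F_u ≤ 2.4 d t F_u): upper limit = 2.4·1·0.3125·65 = 48.75 kips.
  Edge l_c = 1.75 − 1.125/2 = 1.188 → r_n = 28.95 kips; interior l_c = 3 − 1.125 = 1.875 → r_n = 45.7 kips.
  R_n,bearing = 1·28.95 + 2·45.7 = 120.4 kips → 0.75 × 120.4 = 90.3 kips.
Bearing governs: 90.3 kips.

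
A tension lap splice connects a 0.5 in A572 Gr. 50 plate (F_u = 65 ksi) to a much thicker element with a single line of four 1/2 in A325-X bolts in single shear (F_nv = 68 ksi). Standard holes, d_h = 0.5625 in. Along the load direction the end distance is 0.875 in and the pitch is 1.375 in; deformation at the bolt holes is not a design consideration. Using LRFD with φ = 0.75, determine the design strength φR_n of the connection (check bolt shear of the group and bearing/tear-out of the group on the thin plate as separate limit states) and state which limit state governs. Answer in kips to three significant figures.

Bolt shear: A_b = π·0.5²/4 = 0.1963 in²; R_n = 68 × 0.1963 × 4 × 1 = 53.41 kips → 0.75 × 53.41 = 40.1 kips.
Bearing (1.5 l_c t F_u ≤ 3.0 d t F_u): upper limit = 3.0·0.5·0.5·65 = 48.75 kips.
  Edge l_c = 0.875 − 0.5625/2 = 0.5938 → r_n = 28.95 kips; interior l_c = 1.375 − 0.5625 = 0.8125 → r_n = 39.61 kips.
  R_n,bearing = 1·28.95 + 3·39.61 = 147.8 kips → 0.75 × 147.8 = 111 kips.
Bolt shear governs: 40.1 kips.

40.1 kips (bolt shear governs)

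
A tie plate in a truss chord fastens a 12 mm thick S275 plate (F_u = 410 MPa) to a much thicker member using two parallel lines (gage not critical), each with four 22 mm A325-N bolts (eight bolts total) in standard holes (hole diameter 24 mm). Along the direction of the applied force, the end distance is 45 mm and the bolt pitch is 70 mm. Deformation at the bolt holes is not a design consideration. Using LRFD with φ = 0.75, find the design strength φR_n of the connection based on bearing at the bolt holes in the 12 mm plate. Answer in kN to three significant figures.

1830 kN

Per bolt r_n = 1.5 l_c t F_u ≤ 3.0 d t F_u; upper limit = 3.0 × 22 × 12 × 410 / 1000 = 324.7 kN.
Edge bolt: l_c = 45 − 24/2 = 33 mm → 1.5 × 33 × 12 × 410 / 1000 = 243.5 → r_n = 243.5 kN.
Interior bolts: l_c = 70 − 24 = 46 mm → 1.5 × 46 × 12 × 410 / 1000 = 339.5 → r_n = 324.7 kN.
R_n = 2 × 243.5 + 6 × 324.7 = 2435 kN.
Design strength φR_n = 0.75 × 2435 = 1830 kN.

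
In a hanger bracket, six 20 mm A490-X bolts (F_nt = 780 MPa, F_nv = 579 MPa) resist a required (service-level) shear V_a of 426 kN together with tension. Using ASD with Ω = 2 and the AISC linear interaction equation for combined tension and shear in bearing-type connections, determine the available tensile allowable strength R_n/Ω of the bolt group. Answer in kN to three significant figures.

382 kN

A_b = π·20²/4 = 314.2 mm²; f_rv = 426 × 1000 / (6 × 314.2) = 226 MPa.
F'_nt = 1.3 F_nt − (Ω F_nt / F_nv) f_rv = 1.3·780 − (2·780/579)·226 = 405.1 MPa, capped at F_nt → F'_nt = 405.1 MPa.
R_n = F'_nt · A_b · n = 405.1 × 314.2 × 6 / 1000 = 763.6 kN.
Allowable strength R_n/Ω = 763.6 / 2 = 382 kN.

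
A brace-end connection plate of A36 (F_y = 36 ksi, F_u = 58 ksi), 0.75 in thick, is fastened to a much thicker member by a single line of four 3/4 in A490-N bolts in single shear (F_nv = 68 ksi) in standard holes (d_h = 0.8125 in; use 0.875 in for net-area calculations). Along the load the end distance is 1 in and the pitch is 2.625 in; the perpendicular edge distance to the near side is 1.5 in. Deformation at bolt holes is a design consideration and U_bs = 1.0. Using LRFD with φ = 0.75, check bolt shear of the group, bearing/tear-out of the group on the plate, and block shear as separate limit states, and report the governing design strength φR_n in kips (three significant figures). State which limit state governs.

Bolt shear: A_b = π·0.75²/4 = 0.4418 in²; R_n = 68 × 0.4418 × 4 × 1 = 120.2 kips → 0.75 × 120.2 = 90.1 kips.
Bearing: edge l_c = 0.5938, r_n = 30.99 kips; interior l_c = 1.812, r_n = 78.3 kips; R_n = 30.99 + 3·78.3 = 265.9 kips → 199 kips.
Block shear: A_gv = 6.656, A_nv = 4.359, A_nt = 0.7969 in²; R_n = min(0.6F_uA_nv, 0.6F_yA_gv) + U_bs·F_u·A_nt = 190 kips → 142 kips.
Bolt shear governs: 90.1 kips.

90.1 kips (bolt shear governs)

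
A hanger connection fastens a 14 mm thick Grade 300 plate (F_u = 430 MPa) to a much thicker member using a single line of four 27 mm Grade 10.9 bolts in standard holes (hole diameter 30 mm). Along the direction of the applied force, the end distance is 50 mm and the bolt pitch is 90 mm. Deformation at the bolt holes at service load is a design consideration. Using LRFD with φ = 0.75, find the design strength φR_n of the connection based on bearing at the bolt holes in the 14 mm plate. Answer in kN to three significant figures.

1070 kN

Per bolt r_n = 1.2 l_c t F_u ≤ 2.4 d t F_u; upper limit = 2.4 × 27 × 14 × 430 / 1000 = 390.1 kN.
Edge bolt: l_c = 50 − 30/2 = 35 mm → 1.2 × 35 × 14 × 430 / 1000 = 252.8 → r_n = 252.8 kN.
Interior bolts: l_c = 90 − 30 = 60 mm → 1.2 × 60 × 14 × 430 / 1000 = 433.4 → r_n = 390.1 kN.
R_n = 1 × 252.8 + 3 × 390.1 = 1423 kN.
Design strength φR_n = 0.75 × 1423 = 1070 kN.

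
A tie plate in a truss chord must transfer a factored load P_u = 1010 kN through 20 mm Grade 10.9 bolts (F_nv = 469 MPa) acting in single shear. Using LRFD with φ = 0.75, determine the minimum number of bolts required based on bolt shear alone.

10 bolts

A_b = π·20²/4 = 314.2 mm².
Per-bolt design strength φR_n = 0.75 × 469 × 314.2 × 1 / 1000 = 110.5 kN.
n ≥ 1010 / 110.5 = 9.14 → use 10 bolts.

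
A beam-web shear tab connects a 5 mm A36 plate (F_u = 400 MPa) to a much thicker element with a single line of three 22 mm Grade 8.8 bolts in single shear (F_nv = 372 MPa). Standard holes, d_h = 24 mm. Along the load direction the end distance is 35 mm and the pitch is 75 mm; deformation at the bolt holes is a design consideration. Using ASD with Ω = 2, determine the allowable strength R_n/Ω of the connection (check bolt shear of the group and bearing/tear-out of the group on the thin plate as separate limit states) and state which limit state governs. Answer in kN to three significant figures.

Bolt shear: A_b = π·22²/4 = 380.1 mm²; R_n = 372 × 380.1 × 3 × 1 / 1000 = 424.2 kN → 424.2 / 2 = 212 kN.
Bearing (1.2 l_c t F_u ≤ 2.4 d t F_u): upper limit = 2.4·22·5·400 / 1000 = 105.6 kN.
  Edge l_c = 35 − 24/2 = 23 → r_n = 55.2 kN; interior l_c = 75 − 24 = 51 → r_n = 105.6 kN.
  R_n,bearing = 1·55.2 + 2·105.6 = 266.4 kN → 266.4 / 2 = 133 kN.
Bearing governs: 133 kN.

133 kN (bearing governs)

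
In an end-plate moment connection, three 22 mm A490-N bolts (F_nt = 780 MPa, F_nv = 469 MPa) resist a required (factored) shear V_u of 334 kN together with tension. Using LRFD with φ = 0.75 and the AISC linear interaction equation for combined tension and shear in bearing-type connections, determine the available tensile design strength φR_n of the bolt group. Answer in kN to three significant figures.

312 kN

A_b = π·22²/4 = 380.1 mm²; f_rv = 334 × 1000 / (3 × 380.1) = 292.9 MPa.
F'_nt = 1.3 F_nt − (F_nt / φF_nv) f_rv = 1.3·780 − (780/(0.75·469))·292.9 = 364.5 MPa, capped at F_nt → F'_nt = 364.5 MPa.
R_n = F'_nt · A_b · n = 364.5 × 380.1 × 3 / 1000 = 415.7 kN.
Design strength φR_n = 0.75 × 415.7 = 312 kN.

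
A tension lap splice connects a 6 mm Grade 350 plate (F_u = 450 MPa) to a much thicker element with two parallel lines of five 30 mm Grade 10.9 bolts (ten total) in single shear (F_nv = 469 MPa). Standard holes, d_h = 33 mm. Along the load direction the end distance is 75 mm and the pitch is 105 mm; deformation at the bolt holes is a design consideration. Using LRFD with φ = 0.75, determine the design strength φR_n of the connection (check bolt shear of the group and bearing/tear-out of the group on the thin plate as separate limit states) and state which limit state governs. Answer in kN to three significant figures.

Bolt shear: A_b = π·30²/4 = 706.9 mm²; R_n = 469 × 706.9 × 10 × 1 / 1000 = 3315 kN → 0.75 × 3315 = 2490 kN.
Bearing (1.2 l_c t F_u ≤ 2.4 d t F_u): upper limit = 2.4·30·6·450 / 1000 = 194.4 kN.
  Edge l_c = 75 − 33/2 = 58.5 → r_n = 189.5 kN; interior l_c = 105 − 33 = 72 → r_n = 194.4 kN.
  R_n,bearing = 2·189.5 + 8·194.4 = 1934 kN → 0.75 × 1934 = 1450 kN.
Bearing governs: 1450 kN.

1450 kN (bearing governs)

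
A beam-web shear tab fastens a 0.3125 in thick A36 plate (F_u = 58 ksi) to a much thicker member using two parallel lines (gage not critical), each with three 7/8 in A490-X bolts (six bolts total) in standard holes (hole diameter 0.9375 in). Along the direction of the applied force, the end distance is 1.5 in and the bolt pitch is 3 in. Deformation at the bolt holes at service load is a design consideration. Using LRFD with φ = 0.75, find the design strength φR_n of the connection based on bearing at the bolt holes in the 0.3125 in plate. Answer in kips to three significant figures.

148 kips

Per bolt r_n = 1.2 l_c t F_u ≤ 2.4 d t F_u; upper limit = 2.4 × 0.875 × 0.3125 × 58 = 38.06 kips.
Edge bolt: l_c = 1.5 − 0.9375/2 = 1.031 in → 1.2 × 1.031 × 0.3125 × 58 = 22.43 → r_n = 22.43 kips.
Interior bolts: l_c = 3 − 0.9375 = 2.062 in → 1.2 × 2.062 × 0.3125 × 58 = 44.86 → r_n = 38.06 kips.
R_n = 2 × 22.43 + 4 × 38.06 = 197.1 kips.
Design strength φR_n = 0.75 × 197.1 = 148 kips.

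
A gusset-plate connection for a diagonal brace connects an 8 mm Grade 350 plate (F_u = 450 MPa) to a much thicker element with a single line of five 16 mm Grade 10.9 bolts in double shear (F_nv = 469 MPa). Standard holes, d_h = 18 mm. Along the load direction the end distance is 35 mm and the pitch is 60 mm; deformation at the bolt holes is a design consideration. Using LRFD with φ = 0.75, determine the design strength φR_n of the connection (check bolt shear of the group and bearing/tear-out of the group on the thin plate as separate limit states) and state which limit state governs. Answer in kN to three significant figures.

Bolt shear: A_b = π·16²/4 = 201.1 mm²; R_n = 469 × 201.1 × 5 × 2 / 1000 = 943 kN → 0.75 × 943 = 707 kN.
Bearing (1.2 l_c t F_u ≤ 2.4 d t F_u): upper limit = 2.4·16·8·450 / 1000 = 138.2 kN.
  Edge l_c = 35 − 18/2 = 26 → r_n = 112.3 kN; interior l_c = 60 − 18 = 42 → r_n = 138.2 kN.
  R_n,bearing = 1·112.3 + 4·138.2 = 665.3 kN → 0.75 × 665.3 = 499 kN.
Bearing governs: 499 kN.

499 kN (bearing governs)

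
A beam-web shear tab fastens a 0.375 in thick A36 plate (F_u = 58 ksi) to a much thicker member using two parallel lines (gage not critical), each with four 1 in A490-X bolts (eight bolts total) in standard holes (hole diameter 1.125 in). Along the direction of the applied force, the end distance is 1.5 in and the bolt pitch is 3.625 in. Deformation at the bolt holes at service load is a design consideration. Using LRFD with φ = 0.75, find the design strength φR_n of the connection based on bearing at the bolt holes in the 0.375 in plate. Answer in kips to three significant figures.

Per bolt r_n = 1.2 l_c t F_u ≤ 2.4 d t F_u; upper limit = 2.4 × 1 × 0.375 × 58 = 52.2 kips.
Edge bolt: l_c = 1.5 − 1.125/2 = 0.9375 in → 1.2 × 0.9375 × 0.375 × 58 = 24.47 → r_n = 24.47 kips.
Interior bolts: l_c = 3.625 − 1.125 = 2.5 in → 1.2 × 2.5 × 0.375 × 58 = 65.25 → r_n = 52.2 kips.
R_n = 2 × 24.47 + 6 × 52.2 = 362.1 kips.
Design strength φR_n = 0.75 × 362.1 = 272 kips.

272 kips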